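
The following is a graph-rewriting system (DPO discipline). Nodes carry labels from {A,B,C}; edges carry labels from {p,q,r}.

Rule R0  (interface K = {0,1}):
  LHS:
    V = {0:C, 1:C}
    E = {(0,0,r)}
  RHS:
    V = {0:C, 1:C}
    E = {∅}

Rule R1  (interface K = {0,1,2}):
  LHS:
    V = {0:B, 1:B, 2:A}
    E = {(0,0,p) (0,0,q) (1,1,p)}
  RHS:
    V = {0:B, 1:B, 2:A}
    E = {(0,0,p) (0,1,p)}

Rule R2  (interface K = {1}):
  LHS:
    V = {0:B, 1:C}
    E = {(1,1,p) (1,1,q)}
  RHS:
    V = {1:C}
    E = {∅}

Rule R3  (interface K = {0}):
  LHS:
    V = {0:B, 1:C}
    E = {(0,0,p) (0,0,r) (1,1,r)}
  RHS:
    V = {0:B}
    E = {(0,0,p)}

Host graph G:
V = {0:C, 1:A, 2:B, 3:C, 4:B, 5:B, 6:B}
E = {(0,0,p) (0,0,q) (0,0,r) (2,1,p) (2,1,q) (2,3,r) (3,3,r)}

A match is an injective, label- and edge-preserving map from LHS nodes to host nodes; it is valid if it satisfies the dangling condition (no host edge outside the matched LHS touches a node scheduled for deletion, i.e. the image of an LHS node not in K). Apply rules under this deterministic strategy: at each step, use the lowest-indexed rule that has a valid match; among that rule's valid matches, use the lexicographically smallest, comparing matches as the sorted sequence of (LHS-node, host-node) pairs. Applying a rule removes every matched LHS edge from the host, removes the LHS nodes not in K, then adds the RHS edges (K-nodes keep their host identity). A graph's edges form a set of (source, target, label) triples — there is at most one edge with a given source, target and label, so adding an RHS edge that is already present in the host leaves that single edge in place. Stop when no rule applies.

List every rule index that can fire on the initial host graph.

R0: 2 valid matches — {0↦0, 1↦3}, {0↦3, 1↦0}
R1: no valid match — LHS pattern not found
R2: 3 valid matches — {0↦4, 1↦0}, {0↦5, 1↦0}, {0↦6, 1↦0}
R3: no valid match — LHS pattern not found

Answer: [R0,R2]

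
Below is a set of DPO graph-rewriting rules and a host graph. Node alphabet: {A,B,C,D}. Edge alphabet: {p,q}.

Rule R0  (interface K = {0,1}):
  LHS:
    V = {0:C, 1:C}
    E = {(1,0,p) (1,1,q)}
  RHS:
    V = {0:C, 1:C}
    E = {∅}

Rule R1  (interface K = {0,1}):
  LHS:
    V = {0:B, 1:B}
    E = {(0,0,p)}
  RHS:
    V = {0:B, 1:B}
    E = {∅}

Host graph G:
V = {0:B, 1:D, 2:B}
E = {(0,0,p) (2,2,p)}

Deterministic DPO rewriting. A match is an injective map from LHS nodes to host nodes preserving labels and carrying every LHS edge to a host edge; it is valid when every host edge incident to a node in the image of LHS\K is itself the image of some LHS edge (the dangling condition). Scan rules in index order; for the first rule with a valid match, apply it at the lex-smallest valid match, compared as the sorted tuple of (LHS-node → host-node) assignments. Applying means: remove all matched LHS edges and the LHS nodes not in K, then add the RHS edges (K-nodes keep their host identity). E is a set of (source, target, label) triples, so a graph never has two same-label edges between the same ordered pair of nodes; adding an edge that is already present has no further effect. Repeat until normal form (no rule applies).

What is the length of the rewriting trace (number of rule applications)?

Answer: 2

Derivation:
start.  V:3 E:2  edges: 0-p->0 2-p->2
1. fire R1 via {0↦0, 1↦2}  →  V:3 E:1  edges: 2-p->2
2. fire R1 via {0↦2, 1↦0}  →  V:3 E:0  edges: ∅
normal form: no rule applies after step 2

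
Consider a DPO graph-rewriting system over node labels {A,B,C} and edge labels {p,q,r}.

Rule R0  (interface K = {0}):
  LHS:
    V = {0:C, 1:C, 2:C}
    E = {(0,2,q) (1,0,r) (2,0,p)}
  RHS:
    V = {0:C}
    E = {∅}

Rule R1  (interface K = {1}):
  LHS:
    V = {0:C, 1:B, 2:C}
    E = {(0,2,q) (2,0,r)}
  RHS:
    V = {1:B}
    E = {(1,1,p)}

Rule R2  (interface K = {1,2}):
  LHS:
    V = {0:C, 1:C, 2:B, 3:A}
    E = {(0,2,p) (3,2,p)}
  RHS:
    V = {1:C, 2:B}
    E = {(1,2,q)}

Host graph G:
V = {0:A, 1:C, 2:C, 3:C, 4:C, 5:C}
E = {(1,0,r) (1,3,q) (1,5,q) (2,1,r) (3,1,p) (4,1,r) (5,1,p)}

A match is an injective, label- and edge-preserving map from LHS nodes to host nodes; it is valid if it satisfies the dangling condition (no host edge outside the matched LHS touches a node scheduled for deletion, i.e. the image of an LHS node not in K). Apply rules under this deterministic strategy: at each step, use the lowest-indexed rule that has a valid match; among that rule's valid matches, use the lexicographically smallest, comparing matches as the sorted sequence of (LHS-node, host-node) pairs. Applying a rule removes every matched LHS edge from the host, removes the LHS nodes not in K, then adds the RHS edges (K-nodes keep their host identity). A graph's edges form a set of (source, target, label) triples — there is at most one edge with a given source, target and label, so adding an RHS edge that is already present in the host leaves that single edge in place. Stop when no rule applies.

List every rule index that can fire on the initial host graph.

Answer: [R0]

Steps:
R0: 4 valid matches — {0↦1, 1↦2, 2↦3}, {0↦1, 1↦2, 2↦5}, {0↦1, 1↦4, 2↦3} (+1 more)
R1: no valid match — LHS pattern not found
R2: no valid match — LHS pattern not found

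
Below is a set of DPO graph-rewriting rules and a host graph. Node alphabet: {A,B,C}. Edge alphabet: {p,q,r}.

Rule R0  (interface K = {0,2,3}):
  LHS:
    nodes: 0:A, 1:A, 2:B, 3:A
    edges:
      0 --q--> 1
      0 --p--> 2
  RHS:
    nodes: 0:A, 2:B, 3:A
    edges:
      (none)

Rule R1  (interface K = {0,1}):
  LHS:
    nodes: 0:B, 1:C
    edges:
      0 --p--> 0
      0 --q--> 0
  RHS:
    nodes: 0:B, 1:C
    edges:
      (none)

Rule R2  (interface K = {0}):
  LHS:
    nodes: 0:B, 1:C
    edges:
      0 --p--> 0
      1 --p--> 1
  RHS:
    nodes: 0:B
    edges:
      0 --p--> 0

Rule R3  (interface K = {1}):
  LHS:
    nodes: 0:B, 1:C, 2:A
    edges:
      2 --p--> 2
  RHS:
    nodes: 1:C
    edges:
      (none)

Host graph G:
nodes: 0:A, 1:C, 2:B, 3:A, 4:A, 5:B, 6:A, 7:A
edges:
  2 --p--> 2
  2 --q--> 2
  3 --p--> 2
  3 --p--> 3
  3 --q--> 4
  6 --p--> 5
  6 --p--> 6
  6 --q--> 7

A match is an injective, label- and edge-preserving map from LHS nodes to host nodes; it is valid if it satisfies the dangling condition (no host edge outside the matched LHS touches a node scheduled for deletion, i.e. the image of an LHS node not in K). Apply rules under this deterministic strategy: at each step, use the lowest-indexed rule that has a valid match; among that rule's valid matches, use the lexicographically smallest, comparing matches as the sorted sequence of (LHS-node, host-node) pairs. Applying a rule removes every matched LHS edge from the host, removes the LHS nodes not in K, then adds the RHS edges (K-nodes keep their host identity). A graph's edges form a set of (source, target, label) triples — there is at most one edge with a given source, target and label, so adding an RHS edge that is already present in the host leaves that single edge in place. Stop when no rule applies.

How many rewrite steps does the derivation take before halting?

Answer: 5

Rewrite trace:
[0] host  ⇒  8 nodes, 8 edges  {2-p->2 2-q->2 3-p->2 3-p->3 3-q->4 6-p->5 6-p->6 6-q->7}
[1] R0 @ {0↦3, 1↦4, 2↦2, 3↦0}  ⇒  7 nodes, 6 edges  {2-p->2 2-q->2 3-p->3 6-p->5 6-p->6 6-q->7}
[2] R0 @ {0↦6, 1↦7, 2↦5, 3↦0}  ⇒  6 nodes, 4 edges  {2-p->2 2-q->2 3-p->3 6-p->6}
[3] R1 @ {0↦2, 1↦1}  ⇒  6 nodes, 2 edges  {3-p->3 6-p->6}
[4] R3 @ {0↦2, 1↦1, 2↦3}  ⇒  4 nodes, 1 edges  {6-p->6}
[5] R3 @ {0↦5, 1↦1, 2↦6}  ⇒  2 nodes, 0 edges  {∅}
final graph: no rule applies after step 5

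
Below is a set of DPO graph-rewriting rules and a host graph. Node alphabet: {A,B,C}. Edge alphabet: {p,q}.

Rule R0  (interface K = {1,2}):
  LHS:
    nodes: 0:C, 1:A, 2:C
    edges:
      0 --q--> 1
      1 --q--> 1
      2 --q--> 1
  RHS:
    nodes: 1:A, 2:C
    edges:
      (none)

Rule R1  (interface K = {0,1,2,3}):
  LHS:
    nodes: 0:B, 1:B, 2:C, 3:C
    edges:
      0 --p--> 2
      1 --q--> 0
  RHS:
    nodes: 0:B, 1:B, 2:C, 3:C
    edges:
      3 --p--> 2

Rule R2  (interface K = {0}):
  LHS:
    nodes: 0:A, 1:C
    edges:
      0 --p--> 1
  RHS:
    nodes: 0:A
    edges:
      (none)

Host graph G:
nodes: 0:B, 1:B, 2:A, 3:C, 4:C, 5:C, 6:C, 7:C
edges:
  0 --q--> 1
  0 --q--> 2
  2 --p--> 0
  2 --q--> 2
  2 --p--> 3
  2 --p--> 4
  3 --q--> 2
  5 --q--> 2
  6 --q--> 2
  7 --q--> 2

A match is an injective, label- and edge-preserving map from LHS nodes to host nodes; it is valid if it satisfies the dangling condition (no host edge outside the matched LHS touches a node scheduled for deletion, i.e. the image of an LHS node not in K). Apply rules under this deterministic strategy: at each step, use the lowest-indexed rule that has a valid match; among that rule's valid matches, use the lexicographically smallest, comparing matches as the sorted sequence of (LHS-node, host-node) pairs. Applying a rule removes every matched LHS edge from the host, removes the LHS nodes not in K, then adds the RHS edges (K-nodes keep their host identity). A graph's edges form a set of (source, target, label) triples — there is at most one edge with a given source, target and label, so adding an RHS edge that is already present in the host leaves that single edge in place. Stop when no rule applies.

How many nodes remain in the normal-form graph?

start.  V:8 E:10  edges: 0-q->1 0-q->2 2-p->0 2-q->2 2-p->3 2-p->4 3-q->2 5-q->2 6-q->2 7-q->2
1. fire R0 via {0↦5, 1↦2, 2↦3}  →  V:7 E:7  edges: 0-q->1 0-q->2 2-p->0 2-p->3 2-p->4 6-q->2 7-q->2
2. fire R2 via {0↦2, 1↦3}  →  V:6 E:6  edges: 0-q->1 0-q->2 2-p->0 2-p->4 6-q->2 7-q->2
3. fire R2 via {0↦2, 1↦4}  →  V:5 E:5  edges: 0-q->1 0-q->2 2-p->0 6-q->2 7-q->2
normal form: no rule applies after step 3
NF nodes: {0:B, 1:B, 2:A, 6:C, 7:C}

Answer: 5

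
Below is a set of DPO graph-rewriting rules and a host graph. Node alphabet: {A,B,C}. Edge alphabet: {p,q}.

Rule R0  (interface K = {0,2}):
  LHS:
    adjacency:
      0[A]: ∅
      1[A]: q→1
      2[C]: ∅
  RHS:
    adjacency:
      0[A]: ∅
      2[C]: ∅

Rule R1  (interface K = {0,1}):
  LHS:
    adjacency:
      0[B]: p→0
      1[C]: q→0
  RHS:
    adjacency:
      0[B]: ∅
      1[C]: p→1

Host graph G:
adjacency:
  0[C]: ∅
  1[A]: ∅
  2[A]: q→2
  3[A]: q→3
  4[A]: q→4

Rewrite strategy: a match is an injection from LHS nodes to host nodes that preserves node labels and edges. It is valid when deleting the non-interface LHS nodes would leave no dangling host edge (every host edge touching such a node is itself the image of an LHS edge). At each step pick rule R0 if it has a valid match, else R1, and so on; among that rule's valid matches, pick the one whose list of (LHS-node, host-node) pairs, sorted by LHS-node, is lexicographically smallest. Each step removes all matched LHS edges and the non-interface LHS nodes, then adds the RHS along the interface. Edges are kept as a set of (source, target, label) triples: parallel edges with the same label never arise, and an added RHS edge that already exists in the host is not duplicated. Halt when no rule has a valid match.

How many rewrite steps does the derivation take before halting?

initial: |V|=5 |E|=3  E = 2-q->2 3-q->3 4-q->4
step 1: apply R0 at {0↦1, 1↦2, 2↦0}  → |V|=4 |E|=2  E = 3-q->3 4-q->4
step 2: apply R0 at {0↦1, 1↦3, 2↦0}  → |V|=3 |E|=1  E = 4-q->4
step 3: apply R0 at {0↦1, 1↦4, 2↦0}  → |V|=2 |E|=0  E = ∅
normal form: no rule applies after step 3

Answer: 3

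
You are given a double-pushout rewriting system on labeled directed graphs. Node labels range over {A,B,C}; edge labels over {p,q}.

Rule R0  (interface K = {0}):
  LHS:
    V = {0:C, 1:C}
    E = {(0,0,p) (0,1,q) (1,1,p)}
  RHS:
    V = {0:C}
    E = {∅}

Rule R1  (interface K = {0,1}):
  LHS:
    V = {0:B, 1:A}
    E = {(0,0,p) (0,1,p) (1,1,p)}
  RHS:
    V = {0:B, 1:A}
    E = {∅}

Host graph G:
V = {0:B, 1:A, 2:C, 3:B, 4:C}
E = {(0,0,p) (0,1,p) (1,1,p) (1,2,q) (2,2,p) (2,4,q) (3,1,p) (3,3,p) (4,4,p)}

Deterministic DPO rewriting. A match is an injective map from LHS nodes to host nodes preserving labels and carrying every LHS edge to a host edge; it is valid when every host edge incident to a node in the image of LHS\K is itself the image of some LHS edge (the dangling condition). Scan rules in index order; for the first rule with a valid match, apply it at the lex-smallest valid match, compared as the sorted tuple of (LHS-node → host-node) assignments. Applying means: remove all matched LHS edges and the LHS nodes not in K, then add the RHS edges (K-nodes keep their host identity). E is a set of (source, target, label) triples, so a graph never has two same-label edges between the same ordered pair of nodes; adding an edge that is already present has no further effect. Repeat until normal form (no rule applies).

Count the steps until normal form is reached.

Answer: 2

Derivation:
[0] host  ⇒  5 nodes, 9 edges  {0-p->0 0-p->1 1-p->1 1-q->2 2-p->2 2-q->4 3-p->1 3-p->3 4-p->4}
[1] R0 @ {0↦2, 1↦4}  ⇒  4 nodes, 6 edges  {0-p->0 0-p->1 1-p->1 1-q->2 3-p->1 3-p->3}
[2] R1 @ {0↦0, 1↦1}  ⇒  4 nodes, 3 edges  {1-q->2 3-p->1 3-p->3}
final graph: no rule applies after step 2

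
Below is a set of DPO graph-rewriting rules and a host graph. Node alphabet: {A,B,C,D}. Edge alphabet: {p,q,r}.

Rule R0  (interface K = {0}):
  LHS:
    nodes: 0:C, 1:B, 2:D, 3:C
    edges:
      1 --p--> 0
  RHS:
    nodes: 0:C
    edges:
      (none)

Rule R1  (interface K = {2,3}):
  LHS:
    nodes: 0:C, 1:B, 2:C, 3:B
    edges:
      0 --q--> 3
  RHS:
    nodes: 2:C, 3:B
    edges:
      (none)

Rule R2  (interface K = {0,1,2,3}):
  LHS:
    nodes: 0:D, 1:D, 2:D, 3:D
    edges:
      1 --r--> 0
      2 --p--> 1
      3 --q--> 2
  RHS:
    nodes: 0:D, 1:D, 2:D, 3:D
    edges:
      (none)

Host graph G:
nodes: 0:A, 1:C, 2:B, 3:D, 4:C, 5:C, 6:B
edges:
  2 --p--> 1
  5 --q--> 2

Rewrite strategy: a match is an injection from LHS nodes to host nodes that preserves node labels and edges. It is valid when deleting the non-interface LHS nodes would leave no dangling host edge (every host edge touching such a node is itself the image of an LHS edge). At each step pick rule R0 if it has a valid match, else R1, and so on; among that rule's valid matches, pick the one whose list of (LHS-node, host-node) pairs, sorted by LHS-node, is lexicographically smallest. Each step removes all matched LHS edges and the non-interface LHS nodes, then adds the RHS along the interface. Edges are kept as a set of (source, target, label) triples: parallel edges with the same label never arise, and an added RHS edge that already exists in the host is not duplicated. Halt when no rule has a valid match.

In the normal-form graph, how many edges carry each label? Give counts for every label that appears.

Answer: (no edges)

Rewrite trace:
initial: |V|=7 |E|=2  E = 2-p->1 5-q->2
step 1: apply R1 at {0↦5, 1↦6, 2↦1, 3↦2}  → |V|=5 |E|=1  E = 2-p->1
step 2: apply R0 at {0↦1, 1↦2, 2↦3, 3↦4}  → |V|=2 |E|=0  E = ∅
halt: no rule applies after step 2
NF edges: []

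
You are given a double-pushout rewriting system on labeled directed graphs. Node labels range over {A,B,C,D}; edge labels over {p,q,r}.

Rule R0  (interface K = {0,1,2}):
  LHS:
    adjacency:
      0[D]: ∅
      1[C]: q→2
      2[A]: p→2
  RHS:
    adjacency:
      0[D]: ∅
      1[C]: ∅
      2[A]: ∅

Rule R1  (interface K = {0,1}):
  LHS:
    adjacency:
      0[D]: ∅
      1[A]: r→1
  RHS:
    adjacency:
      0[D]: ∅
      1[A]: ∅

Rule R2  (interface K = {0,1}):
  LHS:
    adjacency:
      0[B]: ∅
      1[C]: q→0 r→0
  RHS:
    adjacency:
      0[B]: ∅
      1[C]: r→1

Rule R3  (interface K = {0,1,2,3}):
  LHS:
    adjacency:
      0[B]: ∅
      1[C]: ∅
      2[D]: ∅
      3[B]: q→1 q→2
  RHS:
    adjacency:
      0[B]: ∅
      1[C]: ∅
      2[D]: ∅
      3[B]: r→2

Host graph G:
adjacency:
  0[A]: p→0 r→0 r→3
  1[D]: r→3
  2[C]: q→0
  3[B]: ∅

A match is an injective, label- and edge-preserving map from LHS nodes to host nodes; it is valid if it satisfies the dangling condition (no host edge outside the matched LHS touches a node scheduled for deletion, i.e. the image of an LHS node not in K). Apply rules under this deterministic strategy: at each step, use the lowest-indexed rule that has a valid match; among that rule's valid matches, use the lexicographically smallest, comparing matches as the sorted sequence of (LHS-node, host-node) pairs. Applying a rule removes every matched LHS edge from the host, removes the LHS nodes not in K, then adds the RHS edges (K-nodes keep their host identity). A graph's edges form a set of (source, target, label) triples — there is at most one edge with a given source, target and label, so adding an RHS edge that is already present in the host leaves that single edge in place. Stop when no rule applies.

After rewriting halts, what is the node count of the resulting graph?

Answer: 4

Rewrite trace:
start.  V:4 E:5  edges: 0-p->0 0-r->0 0-r->3 1-r->3 2-q->0
1. fire R0 via {0↦1, 1↦2, 2↦0}  →  V:4 E:3  edges: 0-r->0 0-r->3 1-r->3
2. fire R1 via {0↦1, 1↦0}  →  V:4 E:2  edges: 0-r->3 1-r->3
final graph: no rule applies after step 2
NF nodes: {0:A, 1:D, 2:C, 3:B}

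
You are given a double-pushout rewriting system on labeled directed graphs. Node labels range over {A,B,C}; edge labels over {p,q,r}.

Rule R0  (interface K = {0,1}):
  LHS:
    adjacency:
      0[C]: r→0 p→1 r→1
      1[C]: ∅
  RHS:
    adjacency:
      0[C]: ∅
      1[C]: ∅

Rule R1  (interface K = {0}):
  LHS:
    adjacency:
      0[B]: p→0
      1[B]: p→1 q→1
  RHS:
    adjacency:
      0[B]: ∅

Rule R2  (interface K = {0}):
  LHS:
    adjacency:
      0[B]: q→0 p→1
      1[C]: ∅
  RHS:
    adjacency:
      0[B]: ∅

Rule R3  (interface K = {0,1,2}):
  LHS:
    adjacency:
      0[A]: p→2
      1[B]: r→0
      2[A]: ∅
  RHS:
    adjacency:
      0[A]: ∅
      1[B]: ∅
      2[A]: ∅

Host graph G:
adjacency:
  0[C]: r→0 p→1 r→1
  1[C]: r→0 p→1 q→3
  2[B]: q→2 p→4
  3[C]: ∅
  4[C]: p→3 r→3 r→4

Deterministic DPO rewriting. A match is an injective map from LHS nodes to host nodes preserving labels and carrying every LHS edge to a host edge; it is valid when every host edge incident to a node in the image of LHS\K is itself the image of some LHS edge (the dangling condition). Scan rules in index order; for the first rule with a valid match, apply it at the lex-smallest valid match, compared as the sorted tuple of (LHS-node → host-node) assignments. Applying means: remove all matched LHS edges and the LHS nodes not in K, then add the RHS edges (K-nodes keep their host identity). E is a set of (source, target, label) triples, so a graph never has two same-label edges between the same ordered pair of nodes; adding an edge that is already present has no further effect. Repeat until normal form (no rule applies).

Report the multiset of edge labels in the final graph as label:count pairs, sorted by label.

[0] host  ⇒  5 nodes, 11 edges  {0-r->0 0-p->1 0-r->1 1-r->0 1-p->1 1-q->3 2-q->2 2-p->4 4-p->3 4-r->3 4-r->4}
[1] R0 @ {0↦0, 1↦1}  ⇒  5 nodes, 8 edges  {1-r->0 1-p->1 1-q->3 2-q->2 2-p->4 4-p->3 4-r->3 4-r->4}
[2] R0 @ {0↦4, 1↦3}  ⇒  5 nodes, 5 edges  {1-r->0 1-p->1 1-q->3 2-q->2 2-p->4}
[3] R2 @ {0↦2, 1↦4}  ⇒  4 nodes, 3 edges  {1-r->0 1-p->1 1-q->3}
normal form: no rule applies after step 3
NF edges: [(1, 0, 'r'), (1, 1, 'p'), (1, 3, 'q')]

Answer: p:1 q:1 r:1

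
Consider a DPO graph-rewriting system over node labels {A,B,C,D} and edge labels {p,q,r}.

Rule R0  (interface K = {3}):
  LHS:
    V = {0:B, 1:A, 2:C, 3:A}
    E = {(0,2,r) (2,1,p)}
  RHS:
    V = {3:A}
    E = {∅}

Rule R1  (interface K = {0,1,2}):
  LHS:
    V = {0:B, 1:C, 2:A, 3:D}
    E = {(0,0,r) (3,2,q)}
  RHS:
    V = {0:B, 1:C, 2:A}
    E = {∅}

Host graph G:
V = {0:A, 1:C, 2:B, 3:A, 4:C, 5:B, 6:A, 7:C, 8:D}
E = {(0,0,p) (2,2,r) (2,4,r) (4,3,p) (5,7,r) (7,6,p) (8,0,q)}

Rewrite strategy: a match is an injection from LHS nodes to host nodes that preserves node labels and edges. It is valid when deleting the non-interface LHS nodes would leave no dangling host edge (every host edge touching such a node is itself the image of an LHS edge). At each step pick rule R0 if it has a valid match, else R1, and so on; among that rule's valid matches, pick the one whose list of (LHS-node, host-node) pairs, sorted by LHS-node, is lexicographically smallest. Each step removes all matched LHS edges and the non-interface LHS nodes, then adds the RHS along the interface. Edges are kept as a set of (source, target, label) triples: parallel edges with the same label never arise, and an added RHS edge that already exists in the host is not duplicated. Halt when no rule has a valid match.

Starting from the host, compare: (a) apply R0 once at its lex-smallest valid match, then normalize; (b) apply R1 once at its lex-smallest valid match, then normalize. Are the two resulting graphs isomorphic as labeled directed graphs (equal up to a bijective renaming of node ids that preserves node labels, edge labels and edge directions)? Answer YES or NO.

branch R0-first: apply at {0↦5, 1↦6, 2↦7, 3↦0} → |E|=5, then 2 more step(s) → NF |V|=2 |E|=1 V={0:A, 1:C} E=0-p->0
branch R1-first: apply at {0↦2, 1↦1, 2↦0, 3↦8} → |E|=5, then 2 more step(s) → NF |V|=2 |E|=1 V={0:A, 1:C} E=0-p->0
graphs isomorphic (equal up to label-preserving node renaming)

Answer: YES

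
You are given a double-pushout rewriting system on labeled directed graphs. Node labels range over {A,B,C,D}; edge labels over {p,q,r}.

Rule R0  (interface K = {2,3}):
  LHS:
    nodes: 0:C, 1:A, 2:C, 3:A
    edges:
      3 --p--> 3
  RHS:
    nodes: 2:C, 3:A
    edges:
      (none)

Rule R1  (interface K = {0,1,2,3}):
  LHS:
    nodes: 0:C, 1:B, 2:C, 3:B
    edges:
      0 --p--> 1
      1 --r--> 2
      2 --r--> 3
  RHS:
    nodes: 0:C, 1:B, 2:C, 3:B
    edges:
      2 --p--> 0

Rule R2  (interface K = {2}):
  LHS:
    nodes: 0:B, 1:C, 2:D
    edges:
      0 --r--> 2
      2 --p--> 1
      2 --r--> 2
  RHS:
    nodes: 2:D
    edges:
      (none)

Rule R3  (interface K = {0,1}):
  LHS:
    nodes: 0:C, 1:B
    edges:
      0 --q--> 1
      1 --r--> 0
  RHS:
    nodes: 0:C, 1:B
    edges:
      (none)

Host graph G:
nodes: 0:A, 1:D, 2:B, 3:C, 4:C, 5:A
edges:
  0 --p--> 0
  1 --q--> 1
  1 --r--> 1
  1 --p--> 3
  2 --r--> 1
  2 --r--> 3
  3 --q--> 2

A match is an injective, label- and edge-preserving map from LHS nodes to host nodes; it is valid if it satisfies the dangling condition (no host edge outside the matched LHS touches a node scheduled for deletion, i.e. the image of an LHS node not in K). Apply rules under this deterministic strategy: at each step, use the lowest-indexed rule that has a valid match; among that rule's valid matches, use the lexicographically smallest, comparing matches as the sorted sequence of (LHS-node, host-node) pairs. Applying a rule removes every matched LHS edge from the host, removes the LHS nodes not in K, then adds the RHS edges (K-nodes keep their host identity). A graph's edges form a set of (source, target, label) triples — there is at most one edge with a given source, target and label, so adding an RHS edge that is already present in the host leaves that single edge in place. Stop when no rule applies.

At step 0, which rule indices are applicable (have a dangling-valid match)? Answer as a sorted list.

Answer: [R0,R3]

Derivation:
R0: 1 valid match — {0↦4, 1↦5, 2↦3, 3↦0}
R1: no valid match — LHS pattern not found
R2: no valid match — 1 raw match, all fail dangling condition
R3: 1 valid match — {0↦3, 1↦2}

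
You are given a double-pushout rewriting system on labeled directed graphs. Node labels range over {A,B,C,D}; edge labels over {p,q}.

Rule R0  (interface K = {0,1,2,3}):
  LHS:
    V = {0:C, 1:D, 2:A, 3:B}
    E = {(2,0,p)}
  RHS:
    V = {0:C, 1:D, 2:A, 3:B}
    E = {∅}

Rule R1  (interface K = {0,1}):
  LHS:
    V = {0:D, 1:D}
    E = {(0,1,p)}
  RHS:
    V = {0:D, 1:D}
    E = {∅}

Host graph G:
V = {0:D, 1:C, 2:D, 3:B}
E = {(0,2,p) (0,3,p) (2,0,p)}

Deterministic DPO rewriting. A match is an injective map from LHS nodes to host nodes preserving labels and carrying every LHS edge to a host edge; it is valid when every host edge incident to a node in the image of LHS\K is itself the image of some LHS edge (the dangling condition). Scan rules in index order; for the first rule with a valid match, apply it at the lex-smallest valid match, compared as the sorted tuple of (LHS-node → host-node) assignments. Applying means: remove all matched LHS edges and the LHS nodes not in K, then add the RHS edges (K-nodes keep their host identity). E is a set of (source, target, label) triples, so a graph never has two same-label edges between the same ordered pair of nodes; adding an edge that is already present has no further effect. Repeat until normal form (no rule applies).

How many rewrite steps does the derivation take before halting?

start.  V:4 E:3  edges: 0-p->2 0-p->3 2-p->0
1. fire R1 via {0↦0, 1↦2}  →  V:4 E:2  edges: 0-p->3 2-p->0
2. fire R1 via {0↦2, 1↦0}  →  V:4 E:1  edges: 0-p->3
halt: no rule applies after step 2

Answer: 2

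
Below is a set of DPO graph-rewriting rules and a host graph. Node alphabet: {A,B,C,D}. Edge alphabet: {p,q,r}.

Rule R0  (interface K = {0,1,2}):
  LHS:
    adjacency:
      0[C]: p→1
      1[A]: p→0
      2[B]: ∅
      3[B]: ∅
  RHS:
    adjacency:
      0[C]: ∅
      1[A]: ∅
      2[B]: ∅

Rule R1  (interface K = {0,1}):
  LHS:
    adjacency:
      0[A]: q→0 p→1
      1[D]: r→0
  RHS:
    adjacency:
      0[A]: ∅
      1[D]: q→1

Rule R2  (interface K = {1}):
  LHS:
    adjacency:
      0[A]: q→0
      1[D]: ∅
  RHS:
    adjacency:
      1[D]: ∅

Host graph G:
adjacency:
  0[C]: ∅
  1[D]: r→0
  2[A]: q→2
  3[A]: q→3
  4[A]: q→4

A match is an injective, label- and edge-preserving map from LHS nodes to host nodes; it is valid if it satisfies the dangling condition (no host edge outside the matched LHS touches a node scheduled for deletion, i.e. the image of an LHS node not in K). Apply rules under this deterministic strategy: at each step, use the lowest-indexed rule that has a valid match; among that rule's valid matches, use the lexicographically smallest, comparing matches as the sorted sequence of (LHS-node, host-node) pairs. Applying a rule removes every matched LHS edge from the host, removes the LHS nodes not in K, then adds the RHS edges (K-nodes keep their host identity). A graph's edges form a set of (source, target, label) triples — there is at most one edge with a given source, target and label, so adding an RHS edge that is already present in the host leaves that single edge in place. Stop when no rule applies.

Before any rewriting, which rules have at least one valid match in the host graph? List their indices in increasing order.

R0: no valid match — LHS pattern not found
R1: no valid match — LHS pattern not found
R2: 3 valid matches — {0↦2, 1↦1}, {0↦3, 1↦1}, {0↦4, 1↦1}

Answer: [R2]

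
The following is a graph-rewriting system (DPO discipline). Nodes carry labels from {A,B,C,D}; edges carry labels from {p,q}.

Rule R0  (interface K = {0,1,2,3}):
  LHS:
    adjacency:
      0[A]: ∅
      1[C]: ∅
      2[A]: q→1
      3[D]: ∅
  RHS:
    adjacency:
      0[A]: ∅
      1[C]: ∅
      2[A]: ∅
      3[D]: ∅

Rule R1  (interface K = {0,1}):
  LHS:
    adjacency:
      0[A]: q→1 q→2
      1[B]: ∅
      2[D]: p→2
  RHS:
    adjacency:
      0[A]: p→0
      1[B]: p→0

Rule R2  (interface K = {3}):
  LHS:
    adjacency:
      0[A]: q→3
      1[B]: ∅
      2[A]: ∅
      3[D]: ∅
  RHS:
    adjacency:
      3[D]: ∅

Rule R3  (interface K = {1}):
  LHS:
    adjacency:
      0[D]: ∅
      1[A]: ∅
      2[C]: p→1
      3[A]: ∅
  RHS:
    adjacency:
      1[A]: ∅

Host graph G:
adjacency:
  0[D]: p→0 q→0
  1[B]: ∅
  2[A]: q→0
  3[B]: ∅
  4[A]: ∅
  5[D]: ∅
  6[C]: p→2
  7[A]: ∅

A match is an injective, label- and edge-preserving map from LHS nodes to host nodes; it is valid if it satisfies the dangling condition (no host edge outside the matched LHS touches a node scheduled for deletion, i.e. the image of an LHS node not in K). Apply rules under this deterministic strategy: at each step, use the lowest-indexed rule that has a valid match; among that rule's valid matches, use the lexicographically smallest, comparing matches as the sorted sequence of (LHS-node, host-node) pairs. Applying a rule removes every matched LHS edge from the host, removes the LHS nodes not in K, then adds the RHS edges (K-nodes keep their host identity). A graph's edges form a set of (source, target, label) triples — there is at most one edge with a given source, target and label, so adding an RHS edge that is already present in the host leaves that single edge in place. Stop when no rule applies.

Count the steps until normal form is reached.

Answer: 2

Derivation:
[0] host  ⇒  8 nodes, 4 edges  {0-p->0 0-q->0 2-q->0 6-p->2}
[1] R3 @ {0↦5, 1↦2, 2↦6, 3↦4}  ⇒  5 nodes, 3 edges  {0-p->0 0-q->0 2-q->0}
[2] R2 @ {0↦2, 1↦1, 2↦7, 3↦0}  ⇒  2 nodes, 2 edges  {0-p->0 0-q->0}
halt: no rule applies after step 2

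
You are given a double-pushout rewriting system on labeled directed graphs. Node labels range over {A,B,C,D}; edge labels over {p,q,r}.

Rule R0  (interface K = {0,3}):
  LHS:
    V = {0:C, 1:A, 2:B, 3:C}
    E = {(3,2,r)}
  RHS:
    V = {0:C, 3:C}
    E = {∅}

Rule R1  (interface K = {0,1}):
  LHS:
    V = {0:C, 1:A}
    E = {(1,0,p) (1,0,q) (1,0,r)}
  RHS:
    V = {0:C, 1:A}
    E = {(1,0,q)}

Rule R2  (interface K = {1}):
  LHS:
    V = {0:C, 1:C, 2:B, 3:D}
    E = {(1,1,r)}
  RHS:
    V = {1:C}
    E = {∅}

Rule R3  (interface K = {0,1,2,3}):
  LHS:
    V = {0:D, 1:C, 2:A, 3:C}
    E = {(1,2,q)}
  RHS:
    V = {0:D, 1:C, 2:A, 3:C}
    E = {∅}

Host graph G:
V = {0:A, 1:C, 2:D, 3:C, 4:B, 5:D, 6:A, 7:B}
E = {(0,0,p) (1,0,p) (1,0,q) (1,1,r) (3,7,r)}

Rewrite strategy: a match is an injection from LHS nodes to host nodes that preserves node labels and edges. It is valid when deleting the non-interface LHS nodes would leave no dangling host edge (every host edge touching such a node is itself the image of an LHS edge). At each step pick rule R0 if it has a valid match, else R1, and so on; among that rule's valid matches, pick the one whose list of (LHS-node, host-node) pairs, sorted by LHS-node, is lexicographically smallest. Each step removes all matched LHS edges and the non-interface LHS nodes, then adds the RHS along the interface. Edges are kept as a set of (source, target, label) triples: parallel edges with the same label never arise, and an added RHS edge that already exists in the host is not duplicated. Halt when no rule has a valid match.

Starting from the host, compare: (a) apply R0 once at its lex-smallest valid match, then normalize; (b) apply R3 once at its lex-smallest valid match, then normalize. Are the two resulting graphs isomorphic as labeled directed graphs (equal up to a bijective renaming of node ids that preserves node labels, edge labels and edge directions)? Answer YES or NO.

Answer: NO

Derivation:
branch R0-first: apply at {0↦1, 1↦6, 2↦7, 3↦3} → |E|=4, then 1 more step(s) → NF |V|=3 |E|=3 V={0:A, 1:C, 5:D} E=0-p->0 1-p->0 1-q->0
branch R3-first: apply at {0↦2, 1↦1, 2↦0, 3↦3} → |E|=4, then 2 more step(s) → NF |V|=3 |E|=2 V={0:A, 1:C, 5:D} E=0-p->0 1-p->0
graphs not isomorphic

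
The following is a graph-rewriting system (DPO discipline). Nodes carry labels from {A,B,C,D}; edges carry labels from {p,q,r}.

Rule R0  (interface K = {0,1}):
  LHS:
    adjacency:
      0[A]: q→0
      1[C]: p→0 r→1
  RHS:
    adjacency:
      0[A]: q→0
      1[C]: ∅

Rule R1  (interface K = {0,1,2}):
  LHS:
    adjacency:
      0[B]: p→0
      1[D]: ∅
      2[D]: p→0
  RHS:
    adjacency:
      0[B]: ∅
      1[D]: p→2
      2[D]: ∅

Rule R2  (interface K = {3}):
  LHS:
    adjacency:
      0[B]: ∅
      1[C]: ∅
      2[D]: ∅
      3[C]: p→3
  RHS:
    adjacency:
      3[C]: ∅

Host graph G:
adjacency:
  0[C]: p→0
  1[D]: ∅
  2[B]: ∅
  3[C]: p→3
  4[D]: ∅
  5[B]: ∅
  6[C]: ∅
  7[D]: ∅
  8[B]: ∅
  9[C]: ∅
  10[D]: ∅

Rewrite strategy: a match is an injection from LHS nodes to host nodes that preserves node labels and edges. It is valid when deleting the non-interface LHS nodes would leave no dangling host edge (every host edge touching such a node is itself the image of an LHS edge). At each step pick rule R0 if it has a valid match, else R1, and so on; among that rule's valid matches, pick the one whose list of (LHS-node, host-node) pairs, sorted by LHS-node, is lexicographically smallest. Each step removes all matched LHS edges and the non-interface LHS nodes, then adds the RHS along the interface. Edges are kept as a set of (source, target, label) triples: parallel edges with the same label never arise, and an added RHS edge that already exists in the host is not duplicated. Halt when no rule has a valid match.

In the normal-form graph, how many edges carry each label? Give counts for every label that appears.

initial: |V|=11 |E|=2  E = 0-p->0 3-p->3
step 1: apply R2 at {0↦2, 1↦6, 2↦1, 3↦0}  → |V|=8 |E|=1  E = 3-p->3
step 2: apply R2 at {0↦5, 1↦0, 2↦4, 3↦3}  → |V|=5 |E|=0  E = ∅
halt: no rule applies after step 2
NF edges: []

Answer: (no edges)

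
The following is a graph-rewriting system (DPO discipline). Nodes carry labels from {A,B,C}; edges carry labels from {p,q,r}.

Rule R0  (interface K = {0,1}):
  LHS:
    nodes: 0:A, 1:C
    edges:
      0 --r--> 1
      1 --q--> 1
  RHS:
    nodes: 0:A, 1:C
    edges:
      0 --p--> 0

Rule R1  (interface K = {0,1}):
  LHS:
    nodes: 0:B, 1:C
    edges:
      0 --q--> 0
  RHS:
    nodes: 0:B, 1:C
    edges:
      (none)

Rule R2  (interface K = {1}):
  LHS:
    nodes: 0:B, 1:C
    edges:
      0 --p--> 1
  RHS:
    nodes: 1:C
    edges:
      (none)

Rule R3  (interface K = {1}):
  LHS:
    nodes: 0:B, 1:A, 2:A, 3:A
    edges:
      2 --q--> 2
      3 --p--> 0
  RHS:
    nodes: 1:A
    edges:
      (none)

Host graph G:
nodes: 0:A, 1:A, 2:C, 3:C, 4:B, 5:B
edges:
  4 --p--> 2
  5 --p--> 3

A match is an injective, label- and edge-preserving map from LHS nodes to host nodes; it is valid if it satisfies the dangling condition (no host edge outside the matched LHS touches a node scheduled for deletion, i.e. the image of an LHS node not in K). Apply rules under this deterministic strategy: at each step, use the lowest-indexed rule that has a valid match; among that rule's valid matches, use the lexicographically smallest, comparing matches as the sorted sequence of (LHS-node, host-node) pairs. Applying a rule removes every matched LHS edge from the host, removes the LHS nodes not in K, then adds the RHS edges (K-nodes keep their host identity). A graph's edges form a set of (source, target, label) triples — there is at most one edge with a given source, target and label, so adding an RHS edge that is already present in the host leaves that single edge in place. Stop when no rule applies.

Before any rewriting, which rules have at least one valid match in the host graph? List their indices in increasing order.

Answer: [R2]

Rewrite trace:
R0: no valid match — LHS pattern not found
R1: no valid match — LHS pattern not found
R2: 2 valid matches — {0↦4, 1↦2}, {0↦5, 1↦3}
R3: no valid match — LHS pattern not found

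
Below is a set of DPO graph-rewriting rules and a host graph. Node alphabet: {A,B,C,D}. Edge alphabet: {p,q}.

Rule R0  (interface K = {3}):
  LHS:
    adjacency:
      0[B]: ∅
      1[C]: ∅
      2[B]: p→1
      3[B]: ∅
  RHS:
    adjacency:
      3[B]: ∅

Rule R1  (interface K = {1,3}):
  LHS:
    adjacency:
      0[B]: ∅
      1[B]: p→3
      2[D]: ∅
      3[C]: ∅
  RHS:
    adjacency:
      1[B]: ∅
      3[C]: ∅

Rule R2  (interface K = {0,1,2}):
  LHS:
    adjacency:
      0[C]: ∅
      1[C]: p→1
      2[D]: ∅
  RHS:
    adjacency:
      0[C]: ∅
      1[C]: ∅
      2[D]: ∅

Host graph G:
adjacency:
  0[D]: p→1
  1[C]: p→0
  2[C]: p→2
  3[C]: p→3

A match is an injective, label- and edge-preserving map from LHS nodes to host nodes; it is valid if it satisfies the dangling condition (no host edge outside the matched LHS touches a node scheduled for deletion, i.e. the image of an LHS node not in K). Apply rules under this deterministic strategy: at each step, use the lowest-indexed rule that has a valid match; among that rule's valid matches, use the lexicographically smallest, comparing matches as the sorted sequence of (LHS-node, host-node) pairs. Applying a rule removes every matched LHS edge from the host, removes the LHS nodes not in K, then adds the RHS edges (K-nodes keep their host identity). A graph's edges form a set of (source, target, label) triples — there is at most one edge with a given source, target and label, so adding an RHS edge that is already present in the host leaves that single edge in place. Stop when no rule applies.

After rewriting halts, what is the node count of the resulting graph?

start.  V:4 E:4  edges: 0-p->1 1-p->0 2-p->2 3-p->3
1. fire R2 via {0↦1, 1↦2, 2↦0}  →  V:4 E:3  edges: 0-p->1 1-p->0 3-p->3
2. fire R2 via {0↦1, 1↦3, 2↦0}  →  V:4 E:2  edges: 0-p->1 1-p->0
halt: no rule applies after step 2
NF nodes: {0:D, 1:C, 2:C, 3:C}

Answer: 4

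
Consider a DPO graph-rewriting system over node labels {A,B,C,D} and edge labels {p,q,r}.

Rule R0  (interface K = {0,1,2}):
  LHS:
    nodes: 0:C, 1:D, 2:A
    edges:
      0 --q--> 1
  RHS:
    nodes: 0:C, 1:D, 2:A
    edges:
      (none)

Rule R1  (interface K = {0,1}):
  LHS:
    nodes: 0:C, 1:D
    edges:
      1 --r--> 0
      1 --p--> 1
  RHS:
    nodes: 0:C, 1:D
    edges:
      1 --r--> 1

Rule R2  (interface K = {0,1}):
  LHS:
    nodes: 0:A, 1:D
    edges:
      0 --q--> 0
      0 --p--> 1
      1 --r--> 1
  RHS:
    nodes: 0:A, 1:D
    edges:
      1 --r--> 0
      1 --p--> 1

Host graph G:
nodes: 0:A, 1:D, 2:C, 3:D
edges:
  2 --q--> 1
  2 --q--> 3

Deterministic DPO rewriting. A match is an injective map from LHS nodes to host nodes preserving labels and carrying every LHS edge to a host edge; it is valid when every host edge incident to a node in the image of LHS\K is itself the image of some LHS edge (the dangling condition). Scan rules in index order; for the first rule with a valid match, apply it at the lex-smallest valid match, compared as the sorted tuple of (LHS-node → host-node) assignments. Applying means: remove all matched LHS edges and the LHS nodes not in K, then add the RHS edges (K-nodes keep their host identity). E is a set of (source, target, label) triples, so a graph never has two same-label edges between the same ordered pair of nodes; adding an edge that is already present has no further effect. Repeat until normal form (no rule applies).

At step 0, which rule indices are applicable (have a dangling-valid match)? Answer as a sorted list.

R0: 2 valid matches — {0↦2, 1↦1, 2↦0}, {0↦2, 1↦3, 2↦0}
R1: no valid match — LHS pattern not found
R2: no valid match — LHS pattern not found

Answer: [R0]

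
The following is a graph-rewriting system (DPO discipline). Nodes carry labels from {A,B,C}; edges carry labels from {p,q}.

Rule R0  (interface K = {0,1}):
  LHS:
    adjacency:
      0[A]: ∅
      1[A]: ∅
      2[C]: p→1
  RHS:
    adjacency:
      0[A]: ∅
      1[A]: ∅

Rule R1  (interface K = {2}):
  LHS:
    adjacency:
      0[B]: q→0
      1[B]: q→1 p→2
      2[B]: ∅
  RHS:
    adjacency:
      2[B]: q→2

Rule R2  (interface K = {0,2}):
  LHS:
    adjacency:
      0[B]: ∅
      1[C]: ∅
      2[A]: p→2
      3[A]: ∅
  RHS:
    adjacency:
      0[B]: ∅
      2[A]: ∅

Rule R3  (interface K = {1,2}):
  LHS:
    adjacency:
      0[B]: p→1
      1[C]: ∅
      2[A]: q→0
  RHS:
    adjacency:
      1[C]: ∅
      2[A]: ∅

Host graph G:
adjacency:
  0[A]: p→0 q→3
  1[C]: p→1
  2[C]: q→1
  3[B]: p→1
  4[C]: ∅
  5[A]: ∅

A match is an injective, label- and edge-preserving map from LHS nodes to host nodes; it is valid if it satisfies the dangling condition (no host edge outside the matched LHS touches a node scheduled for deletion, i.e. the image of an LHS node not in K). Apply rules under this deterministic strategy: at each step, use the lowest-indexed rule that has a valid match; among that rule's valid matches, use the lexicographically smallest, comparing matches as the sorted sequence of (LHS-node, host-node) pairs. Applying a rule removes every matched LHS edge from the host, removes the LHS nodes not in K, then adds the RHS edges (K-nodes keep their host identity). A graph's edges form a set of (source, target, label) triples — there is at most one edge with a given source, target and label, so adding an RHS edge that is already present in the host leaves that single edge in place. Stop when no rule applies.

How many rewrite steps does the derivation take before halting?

start.  V:6 E:5  edges: 0-p->0 0-q->3 1-p->1 2-q->1 3-p->1
1. fire R2 via {0↦3, 1↦4, 2↦0, 3↦5}  →  V:4 E:4  edges: 0-q->3 1-p->1 2-q->1 3-p->1
2. fire R3 via {0↦3, 1↦1, 2↦0}  →  V:3 E:2  edges: 1-p->1 2-q->1
final graph: no rule applies after step 2

Answer: 2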